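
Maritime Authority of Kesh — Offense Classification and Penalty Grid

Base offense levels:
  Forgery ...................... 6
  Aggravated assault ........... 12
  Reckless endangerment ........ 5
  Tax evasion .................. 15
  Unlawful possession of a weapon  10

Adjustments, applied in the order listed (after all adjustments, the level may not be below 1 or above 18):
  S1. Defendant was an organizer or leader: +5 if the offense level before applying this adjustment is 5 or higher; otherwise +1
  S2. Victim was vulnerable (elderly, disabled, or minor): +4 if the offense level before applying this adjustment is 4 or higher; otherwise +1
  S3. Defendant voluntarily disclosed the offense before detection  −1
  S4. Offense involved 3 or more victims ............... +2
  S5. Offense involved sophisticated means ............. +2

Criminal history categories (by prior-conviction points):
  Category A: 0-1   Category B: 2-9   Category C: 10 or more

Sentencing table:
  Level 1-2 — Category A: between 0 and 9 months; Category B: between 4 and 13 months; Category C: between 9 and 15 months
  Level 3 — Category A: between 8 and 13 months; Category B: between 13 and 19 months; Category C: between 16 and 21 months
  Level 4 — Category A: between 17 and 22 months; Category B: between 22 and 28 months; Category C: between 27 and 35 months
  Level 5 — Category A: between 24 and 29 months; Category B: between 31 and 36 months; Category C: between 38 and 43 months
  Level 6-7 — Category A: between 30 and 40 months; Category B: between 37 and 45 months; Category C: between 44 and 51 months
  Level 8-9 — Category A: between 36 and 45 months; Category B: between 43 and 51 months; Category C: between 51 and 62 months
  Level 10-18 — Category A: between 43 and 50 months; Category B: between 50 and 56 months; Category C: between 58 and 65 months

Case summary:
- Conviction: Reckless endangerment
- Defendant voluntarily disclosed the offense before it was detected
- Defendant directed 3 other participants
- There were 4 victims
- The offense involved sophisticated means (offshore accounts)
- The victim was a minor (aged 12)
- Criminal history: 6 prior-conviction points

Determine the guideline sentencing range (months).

Base offense level for reckless endangerment: 5.
S1 applies (level before this adjustment is 5 ≥ 5, so +5): 5 + 5 = 10.
S2 applies (level before this adjustment is 10 ≥ 4, so +4): 10 + 4 = 14.
S3 applies: 14 − 1 = 13.
S4 applies: 13 + 2 = 15.
S5 applies: 15 + 2 = 17.
Final offense level: 17.
Criminal history: 6 prior points → Category B (2-9).
Level 17 falls in the 10-18 band.
Grid: Level 10-18 × Category B = 50-56 months.

50-56 months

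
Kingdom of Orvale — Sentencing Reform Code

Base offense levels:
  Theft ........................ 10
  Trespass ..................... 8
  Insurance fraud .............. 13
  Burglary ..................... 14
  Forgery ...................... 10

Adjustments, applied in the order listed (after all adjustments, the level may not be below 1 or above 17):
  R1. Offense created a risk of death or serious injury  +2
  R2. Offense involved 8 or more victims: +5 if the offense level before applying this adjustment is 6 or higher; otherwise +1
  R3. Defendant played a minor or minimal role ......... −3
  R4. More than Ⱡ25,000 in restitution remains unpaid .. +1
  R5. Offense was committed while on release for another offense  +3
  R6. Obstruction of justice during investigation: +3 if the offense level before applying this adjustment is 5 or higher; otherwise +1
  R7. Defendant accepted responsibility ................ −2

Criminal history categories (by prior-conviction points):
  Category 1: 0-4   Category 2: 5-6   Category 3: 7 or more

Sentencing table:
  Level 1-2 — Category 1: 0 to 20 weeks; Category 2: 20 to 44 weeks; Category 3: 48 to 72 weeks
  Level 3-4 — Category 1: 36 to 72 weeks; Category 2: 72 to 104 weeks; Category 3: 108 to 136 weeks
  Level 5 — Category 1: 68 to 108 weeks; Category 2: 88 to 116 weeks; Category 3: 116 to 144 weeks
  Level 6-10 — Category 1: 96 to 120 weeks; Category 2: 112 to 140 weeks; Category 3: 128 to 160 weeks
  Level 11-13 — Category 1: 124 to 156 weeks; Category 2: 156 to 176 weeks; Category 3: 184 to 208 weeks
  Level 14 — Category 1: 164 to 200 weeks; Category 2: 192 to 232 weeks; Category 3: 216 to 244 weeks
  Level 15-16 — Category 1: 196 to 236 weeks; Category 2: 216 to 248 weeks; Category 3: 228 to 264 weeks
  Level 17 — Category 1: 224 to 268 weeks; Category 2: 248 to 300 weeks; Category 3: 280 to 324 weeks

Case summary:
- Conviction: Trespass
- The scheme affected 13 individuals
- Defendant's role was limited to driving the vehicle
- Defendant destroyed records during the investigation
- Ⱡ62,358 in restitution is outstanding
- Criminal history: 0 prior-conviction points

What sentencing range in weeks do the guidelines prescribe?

164-200 weeks

Base offense level for trespass: 8.
R1 does not apply.
R2 applies (level before this adjustment is 8 ≥ 6, so +5): 8 + 5 = 13.
R3 applies: 13 − 3 = 10.
R4 applies: 10 + 1 = 11.
R6 applies (level before this adjustment is 11 ≥ 5, so +3): 11 + 3 = 14.
R7 does not apply.
Final offense level: 14.
Criminal history: 0 prior points → Category 1 (0-4).
Level 14 falls in the 14 band.
Grid: Level 14 × Category 1 = 164-200 weeks.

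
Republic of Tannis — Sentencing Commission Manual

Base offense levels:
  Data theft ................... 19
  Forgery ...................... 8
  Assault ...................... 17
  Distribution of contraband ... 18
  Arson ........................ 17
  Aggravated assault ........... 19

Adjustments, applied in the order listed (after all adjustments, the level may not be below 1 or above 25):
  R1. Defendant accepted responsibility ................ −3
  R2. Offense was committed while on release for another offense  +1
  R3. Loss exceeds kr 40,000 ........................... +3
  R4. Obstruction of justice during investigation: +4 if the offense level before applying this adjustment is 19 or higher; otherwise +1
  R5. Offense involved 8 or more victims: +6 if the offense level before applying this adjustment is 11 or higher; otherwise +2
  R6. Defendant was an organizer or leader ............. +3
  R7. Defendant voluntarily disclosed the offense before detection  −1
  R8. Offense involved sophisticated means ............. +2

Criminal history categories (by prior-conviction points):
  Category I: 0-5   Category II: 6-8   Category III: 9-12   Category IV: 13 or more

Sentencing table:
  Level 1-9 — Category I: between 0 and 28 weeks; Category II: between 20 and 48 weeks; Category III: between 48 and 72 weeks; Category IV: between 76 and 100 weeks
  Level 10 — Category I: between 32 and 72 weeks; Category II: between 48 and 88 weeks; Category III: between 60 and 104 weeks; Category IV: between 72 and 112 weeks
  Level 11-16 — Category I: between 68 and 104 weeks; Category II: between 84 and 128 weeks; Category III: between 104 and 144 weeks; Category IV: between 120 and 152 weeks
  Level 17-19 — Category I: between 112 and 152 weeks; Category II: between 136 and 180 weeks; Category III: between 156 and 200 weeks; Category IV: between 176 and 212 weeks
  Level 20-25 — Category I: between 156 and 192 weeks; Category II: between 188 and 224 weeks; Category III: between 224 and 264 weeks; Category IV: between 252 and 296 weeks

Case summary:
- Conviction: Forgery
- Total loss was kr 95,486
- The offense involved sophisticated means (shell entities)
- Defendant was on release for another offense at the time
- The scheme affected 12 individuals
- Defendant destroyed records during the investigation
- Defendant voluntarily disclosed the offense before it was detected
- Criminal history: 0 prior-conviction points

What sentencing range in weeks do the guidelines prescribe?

156-192 weeks

Base offense level for forgery: 8.
R2 applies: 8 + 1 = 9.
R3 applies: 9 + 3 = 12.
R4 applies (level before this adjustment is 12 < 19, so +1): 12 + 1 = 13.
R5 applies (level before this adjustment is 13 ≥ 11, so +6): 13 + 6 = 19.
R7 applies: 19 − 1 = 18.
R8 applies: 18 + 2 = 20.
Final offense level: 20.
Criminal history: 0 prior points → Category I (0-5).
Level 20 falls in the 20-25 band.
Grid: Level 20-25 × Category I = 156-192 weeks.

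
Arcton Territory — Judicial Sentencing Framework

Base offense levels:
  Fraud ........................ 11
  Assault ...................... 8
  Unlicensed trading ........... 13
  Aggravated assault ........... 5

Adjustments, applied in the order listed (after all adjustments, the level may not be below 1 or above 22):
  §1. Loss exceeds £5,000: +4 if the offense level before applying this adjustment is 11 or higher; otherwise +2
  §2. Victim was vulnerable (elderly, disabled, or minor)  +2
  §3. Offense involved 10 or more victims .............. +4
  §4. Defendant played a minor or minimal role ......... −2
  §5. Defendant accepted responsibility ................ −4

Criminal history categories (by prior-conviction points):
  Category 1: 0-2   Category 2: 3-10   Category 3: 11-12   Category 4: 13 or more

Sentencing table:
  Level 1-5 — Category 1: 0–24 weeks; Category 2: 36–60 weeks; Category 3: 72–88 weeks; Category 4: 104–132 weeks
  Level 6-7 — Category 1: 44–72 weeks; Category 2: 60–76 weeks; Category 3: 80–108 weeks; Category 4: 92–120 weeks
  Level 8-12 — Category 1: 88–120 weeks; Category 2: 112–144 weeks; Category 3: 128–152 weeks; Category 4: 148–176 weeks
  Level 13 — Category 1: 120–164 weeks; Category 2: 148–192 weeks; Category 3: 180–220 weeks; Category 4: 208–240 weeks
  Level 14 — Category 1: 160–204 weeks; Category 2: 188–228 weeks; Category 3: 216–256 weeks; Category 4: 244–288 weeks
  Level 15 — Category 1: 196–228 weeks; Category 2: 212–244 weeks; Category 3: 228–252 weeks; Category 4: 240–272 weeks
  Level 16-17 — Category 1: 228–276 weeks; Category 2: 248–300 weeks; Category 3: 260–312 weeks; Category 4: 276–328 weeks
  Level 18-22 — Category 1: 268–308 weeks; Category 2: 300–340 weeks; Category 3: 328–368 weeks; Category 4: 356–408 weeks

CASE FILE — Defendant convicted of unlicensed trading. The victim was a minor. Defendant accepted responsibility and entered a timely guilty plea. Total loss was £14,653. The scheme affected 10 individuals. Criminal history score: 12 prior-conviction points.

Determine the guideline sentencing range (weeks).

328-368 weeks

Base offense level for unlicensed trading: 13.
§1 applies (level before this adjustment is 13 ≥ 11, so +4): 13 + 4 = 17.
§2 applies: 17 + 2 = 19.
§3 applies: 19 + 4 = 23.
§5 applies: 23 − 4 = 19.
Final offense level: 19.
Criminal history: 12 prior points → Category 3 (11-12).
Level 19 falls in the 18-22 band.
Grid: Level 18-22 × Category 3 = 328-368 weeks.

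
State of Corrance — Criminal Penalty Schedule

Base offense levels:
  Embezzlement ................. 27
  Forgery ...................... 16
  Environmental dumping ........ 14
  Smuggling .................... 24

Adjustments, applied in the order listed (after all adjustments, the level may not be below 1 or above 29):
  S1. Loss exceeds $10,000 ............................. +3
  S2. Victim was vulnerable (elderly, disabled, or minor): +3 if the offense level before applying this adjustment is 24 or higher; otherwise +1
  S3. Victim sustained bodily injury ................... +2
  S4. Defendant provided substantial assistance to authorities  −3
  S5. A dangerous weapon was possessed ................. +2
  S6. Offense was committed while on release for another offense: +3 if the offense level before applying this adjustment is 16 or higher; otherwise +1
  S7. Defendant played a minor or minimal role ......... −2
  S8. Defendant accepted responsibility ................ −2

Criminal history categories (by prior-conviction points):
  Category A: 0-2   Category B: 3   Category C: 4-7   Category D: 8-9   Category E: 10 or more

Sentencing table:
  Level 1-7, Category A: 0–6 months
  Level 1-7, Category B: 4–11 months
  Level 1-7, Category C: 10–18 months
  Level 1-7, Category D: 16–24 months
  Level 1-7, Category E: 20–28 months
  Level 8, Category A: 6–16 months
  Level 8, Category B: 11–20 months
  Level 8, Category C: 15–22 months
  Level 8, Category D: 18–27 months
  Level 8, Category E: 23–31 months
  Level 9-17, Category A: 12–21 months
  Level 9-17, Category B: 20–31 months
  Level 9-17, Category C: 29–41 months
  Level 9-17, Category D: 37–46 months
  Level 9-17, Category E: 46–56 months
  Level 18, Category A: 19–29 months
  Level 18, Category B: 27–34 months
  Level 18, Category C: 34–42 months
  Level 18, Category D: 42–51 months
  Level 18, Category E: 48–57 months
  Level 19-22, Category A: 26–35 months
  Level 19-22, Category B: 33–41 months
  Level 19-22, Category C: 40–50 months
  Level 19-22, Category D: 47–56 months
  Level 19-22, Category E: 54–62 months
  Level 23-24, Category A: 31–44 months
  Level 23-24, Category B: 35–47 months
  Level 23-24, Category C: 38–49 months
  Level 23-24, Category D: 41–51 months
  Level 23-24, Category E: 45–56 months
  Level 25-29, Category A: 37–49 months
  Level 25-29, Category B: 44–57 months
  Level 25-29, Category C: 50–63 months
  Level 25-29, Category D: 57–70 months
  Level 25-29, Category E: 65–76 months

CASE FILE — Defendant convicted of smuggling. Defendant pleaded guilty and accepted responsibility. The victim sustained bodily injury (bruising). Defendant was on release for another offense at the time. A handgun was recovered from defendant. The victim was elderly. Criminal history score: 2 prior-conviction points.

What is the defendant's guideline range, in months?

37-49 months

Base offense level for smuggling: 24.
S2 applies (level before this adjustment is 24 ≥ 24, so +3): 24 + 3 = 27.
S3 applies: 27 + 2 = 29.
S5 applies: 29 + 2 = 31.
S6 applies (level before this adjustment is 31 ≥ 16, so +3): 31 + 3 = 34.
S8 applies: 34 − 2 = 32.
Level 32 exceeds the maximum of 29; capped at 29.
Final offense level: 29.
Criminal history: 2 prior points → Category A (0-2).
Level 29 falls in the 25-29 band.
Grid: Level 25-29 × Category A = 37-49 months.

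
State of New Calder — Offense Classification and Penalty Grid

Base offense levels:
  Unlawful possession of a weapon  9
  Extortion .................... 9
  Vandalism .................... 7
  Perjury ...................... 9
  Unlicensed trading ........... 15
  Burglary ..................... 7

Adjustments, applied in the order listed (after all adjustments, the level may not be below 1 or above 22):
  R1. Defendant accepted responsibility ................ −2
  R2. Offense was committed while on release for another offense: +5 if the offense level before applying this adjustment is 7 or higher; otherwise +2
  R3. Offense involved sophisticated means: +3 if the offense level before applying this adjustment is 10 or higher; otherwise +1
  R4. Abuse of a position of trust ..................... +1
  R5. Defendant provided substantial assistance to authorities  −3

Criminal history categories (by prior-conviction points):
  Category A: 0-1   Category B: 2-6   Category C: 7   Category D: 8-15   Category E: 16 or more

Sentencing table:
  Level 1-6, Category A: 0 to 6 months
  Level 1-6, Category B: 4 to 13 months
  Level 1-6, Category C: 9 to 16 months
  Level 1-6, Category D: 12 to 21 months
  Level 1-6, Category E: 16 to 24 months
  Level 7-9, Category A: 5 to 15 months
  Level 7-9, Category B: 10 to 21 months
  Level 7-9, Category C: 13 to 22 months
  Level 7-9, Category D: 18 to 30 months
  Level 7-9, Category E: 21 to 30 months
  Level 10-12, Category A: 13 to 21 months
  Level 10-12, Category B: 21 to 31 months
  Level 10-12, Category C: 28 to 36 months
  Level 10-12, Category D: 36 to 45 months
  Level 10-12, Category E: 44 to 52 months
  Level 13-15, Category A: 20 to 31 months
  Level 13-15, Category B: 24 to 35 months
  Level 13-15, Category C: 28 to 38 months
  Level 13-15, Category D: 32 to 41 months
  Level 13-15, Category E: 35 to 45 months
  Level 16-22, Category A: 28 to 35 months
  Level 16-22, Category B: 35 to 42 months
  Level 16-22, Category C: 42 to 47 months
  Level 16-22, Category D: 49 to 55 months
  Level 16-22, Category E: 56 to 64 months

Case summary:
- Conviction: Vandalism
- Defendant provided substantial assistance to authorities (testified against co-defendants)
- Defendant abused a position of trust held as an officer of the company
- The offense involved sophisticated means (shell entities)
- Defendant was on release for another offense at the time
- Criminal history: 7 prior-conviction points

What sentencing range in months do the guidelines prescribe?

Base offense level for vandalism: 7.
R2 applies (level before this adjustment is 7 ≥ 7, so +5): 7 + 5 = 12.
R3 applies (level before this adjustment is 12 ≥ 10, so +3): 12 + 3 = 15.
R4 applies: 15 + 1 = 16.
R5 applies: 16 − 3 = 13.
Final offense level: 13.
Criminal history: 7 prior points → Category C (7).
Level 13 falls in the 13-15 band.
Grid: Level 13-15 × Category C = 28-38 months.

28-38 months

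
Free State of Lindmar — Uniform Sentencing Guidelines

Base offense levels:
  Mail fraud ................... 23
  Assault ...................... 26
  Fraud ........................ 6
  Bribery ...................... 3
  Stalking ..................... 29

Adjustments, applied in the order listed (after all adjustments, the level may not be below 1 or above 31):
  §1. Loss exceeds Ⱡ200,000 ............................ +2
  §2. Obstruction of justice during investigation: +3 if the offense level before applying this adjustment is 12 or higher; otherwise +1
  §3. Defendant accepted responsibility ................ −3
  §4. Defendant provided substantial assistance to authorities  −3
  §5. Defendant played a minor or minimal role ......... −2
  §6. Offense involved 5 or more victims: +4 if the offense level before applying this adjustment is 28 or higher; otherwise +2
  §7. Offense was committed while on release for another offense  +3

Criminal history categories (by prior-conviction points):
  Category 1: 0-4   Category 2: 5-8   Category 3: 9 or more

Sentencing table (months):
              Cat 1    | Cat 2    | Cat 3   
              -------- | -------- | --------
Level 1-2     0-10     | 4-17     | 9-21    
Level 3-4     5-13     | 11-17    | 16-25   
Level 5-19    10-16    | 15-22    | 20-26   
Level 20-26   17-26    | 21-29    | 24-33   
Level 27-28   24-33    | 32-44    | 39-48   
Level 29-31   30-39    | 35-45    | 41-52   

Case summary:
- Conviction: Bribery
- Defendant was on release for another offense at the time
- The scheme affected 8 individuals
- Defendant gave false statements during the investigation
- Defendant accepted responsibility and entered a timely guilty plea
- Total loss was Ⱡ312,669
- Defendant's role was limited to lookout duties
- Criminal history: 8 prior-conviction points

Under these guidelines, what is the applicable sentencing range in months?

Base offense level for bribery: 3.
§1 applies: 3 + 2 = 5.
§2 applies (level before this adjustment is 5 < 12, so +1): 5 + 1 = 6.
§3 applies: 6 − 3 = 3.
§5 applies: 3 − 2 = 1.
§6 applies (level before this adjustment is 1 < 28, so +2): 1 + 2 = 3.
§7 applies: 3 + 3 = 6.
Final offense level: 6.
Criminal history: 8 prior points → Category 2 (5-8).
Level 6 falls in the 5-19 band.
Grid: Level 5-19 × Category 2 = 15-22 months.

15-22 months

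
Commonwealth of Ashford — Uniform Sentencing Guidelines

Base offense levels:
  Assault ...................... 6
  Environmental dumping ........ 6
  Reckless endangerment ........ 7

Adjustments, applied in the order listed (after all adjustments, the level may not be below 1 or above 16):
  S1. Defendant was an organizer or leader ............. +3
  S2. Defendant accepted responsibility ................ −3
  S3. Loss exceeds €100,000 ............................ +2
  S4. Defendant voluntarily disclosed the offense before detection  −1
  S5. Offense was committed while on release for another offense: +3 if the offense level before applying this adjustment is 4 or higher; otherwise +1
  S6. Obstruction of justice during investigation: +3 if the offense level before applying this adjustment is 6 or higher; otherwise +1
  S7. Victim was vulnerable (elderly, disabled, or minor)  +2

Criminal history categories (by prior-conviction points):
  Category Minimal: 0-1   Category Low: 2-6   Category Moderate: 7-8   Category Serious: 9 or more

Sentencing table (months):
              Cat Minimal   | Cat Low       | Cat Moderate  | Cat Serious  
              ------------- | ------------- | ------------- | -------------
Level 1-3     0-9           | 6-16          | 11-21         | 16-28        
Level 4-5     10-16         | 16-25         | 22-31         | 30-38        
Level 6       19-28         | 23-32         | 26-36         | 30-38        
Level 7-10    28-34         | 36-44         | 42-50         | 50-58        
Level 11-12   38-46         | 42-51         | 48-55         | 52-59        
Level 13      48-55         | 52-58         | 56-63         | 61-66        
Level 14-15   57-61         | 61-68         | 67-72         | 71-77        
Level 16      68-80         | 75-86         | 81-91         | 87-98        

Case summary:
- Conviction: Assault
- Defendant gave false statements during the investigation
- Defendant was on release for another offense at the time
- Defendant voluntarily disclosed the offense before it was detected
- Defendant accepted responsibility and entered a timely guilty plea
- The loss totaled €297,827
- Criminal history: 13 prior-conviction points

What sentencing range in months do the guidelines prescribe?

Base offense level for assault: 6.
S1 does not apply.
S2 applies: 6 − 3 = 3.
S3 applies: 3 + 2 = 5.
S4 applies: 5 − 1 = 4.
S5 applies (level before this adjustment is 4 ≥ 4, so +3): 4 + 3 = 7.
S6 applies (level before this adjustment is 7 ≥ 6, so +3): 7 + 3 = 10.
Final offense level: 10.
Criminal history: 13 prior points → Category Serious (9+).
Level 10 falls in the 7-10 band.
Grid: Level 7-10 × Category Serious = 50-58 months.

50-58 months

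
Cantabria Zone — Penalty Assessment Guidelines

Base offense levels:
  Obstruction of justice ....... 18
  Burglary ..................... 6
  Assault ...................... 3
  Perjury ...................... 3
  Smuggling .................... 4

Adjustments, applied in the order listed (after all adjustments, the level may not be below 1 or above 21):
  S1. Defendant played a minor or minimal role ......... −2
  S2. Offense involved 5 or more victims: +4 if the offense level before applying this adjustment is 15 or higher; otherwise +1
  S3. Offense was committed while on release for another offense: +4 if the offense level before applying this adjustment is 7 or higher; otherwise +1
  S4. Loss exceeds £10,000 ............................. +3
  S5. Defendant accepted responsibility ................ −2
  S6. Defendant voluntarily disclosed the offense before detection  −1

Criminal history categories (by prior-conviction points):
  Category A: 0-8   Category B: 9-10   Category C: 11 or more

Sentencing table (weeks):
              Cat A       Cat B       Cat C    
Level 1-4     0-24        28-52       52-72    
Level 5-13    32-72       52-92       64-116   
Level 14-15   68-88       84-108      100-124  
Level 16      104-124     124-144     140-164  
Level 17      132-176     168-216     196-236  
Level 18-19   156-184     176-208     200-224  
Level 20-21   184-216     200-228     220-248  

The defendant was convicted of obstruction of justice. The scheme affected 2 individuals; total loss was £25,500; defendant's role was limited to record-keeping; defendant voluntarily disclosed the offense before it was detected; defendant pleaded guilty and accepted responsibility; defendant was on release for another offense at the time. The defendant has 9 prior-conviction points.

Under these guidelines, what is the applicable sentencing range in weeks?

200-228 weeks

Base offense level for obstruction of justice: 18.
S1 applies: 18 − 2 = 16.
S2 does not apply.
S3 applies (level before this adjustment is 16 ≥ 7, so +4): 16 + 4 = 20.
S4 applies: 20 + 3 = 23.
S5 applies: 23 − 2 = 21.
S6 applies: 21 − 1 = 20.
Final offense level: 20.
Criminal history: 9 prior points → Category B (9-10).
Level 20 falls in the 20-21 band.
Grid: Level 20-21 × Category B = 200-228 weeks.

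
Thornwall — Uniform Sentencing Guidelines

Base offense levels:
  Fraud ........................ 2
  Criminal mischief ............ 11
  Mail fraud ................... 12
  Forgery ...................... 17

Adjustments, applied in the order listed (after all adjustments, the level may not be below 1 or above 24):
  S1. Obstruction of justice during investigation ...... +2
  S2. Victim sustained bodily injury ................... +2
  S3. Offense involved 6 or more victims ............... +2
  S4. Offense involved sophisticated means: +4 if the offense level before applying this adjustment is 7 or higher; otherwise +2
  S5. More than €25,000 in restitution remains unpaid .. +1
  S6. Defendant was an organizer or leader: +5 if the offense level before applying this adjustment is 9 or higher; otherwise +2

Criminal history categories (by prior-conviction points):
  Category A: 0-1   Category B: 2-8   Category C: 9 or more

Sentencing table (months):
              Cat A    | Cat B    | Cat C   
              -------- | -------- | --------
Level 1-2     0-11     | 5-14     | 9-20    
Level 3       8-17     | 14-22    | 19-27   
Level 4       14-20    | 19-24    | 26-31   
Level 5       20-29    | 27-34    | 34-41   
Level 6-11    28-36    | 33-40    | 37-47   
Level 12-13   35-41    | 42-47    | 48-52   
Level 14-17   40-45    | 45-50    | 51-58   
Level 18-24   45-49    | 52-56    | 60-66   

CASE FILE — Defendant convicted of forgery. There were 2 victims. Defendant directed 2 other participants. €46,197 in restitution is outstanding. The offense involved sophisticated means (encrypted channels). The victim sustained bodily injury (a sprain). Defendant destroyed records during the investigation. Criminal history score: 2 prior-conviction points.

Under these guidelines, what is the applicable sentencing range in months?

Base offense level for forgery: 17.
S1 applies: 17 + 2 = 19.
S2 applies: 19 + 2 = 21.
S3 does not apply.
S4 applies (level before this adjustment is 21 ≥ 7, so +4): 21 + 4 = 25.
S5 applies: 25 + 1 = 26.
S6 applies (level before this adjustment is 26 ≥ 9, so +5): 26 + 5 = 31.
Level 31 exceeds the maximum of 24; capped at 24.
Final offense level: 24.
Criminal history: 2 prior points → Category B (2-8).
Level 24 falls in the 18-24 band.
Grid: Level 18-24 × Category B = 52-56 months.

52-56 months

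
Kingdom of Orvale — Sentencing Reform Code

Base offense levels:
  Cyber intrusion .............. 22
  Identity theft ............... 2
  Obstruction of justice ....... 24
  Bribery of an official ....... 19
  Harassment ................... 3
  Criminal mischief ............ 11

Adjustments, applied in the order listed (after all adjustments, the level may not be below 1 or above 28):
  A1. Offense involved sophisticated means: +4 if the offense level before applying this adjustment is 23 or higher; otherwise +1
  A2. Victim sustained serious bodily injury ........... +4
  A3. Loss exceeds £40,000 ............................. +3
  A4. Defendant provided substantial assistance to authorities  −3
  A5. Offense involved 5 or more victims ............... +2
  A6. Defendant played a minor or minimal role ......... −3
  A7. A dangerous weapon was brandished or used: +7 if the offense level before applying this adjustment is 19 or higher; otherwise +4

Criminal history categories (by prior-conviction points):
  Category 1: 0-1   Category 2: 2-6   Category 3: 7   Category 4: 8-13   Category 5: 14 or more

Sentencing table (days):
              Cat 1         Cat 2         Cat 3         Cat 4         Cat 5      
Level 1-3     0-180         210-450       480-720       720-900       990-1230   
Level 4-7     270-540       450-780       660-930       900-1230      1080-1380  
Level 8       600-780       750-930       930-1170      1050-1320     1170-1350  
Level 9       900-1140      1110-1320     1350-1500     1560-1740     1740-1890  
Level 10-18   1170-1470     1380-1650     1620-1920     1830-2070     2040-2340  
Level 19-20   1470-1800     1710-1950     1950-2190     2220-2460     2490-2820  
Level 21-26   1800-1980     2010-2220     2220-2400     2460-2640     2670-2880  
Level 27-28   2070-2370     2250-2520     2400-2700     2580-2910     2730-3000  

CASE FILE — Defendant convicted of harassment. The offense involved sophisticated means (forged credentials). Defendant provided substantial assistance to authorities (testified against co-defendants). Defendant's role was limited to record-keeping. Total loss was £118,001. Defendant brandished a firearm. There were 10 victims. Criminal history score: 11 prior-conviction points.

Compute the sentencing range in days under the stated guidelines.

Base offense level for harassment: 3.
A1 applies (level before this adjustment is 3 < 23, so +1): 3 + 1 = 4.
A2 does not apply.
A3 applies: 4 + 3 = 7.
A4 applies: 7 − 3 = 4.
A5 applies: 4 + 2 = 6.
A6 applies: 6 − 3 = 3.
A7 applies (level before this adjustment is 3 < 19, so +4): 3 + 4 = 7.
Final offense level: 7.
Criminal history: 11 prior points → Category 4 (8-13).
Level 7 falls in the 4-7 band.
Grid: Level 4-7 × Category 4 = 900-1230 days.

900-1230 days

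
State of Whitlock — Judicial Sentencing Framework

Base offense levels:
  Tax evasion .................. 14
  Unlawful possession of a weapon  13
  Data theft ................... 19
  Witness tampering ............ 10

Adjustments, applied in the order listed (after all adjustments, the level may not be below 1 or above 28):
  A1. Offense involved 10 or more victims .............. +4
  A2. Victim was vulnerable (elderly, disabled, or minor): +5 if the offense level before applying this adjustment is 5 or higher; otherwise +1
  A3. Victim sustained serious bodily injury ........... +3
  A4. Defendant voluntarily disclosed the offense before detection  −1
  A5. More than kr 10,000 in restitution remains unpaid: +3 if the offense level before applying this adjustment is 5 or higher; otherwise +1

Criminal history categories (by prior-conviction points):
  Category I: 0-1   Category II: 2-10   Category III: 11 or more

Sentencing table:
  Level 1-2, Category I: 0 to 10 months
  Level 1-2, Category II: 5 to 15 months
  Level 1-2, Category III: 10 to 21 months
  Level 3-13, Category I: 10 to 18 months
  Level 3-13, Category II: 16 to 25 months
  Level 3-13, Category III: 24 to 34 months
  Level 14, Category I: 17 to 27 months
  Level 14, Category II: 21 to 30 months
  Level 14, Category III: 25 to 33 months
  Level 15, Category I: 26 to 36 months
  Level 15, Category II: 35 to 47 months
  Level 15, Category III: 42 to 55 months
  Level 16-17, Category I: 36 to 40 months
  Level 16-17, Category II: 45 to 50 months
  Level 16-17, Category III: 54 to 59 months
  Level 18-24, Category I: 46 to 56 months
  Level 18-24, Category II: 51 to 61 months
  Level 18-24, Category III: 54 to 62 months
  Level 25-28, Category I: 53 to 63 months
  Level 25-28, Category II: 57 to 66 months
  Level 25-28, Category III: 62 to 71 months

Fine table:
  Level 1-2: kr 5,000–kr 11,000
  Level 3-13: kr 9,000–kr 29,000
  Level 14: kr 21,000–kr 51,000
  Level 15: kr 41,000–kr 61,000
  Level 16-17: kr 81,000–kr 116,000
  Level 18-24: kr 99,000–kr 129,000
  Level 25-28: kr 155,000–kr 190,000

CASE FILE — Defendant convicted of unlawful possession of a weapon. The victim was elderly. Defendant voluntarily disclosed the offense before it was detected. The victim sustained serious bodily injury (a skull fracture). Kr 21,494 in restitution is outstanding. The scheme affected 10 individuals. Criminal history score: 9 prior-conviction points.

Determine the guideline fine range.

Base offense level for unlawful possession of a weapon: 13.
A1 applies: 13 + 4 = 17.
A2 applies (level before this adjustment is 17 ≥ 5, so +5): 17 + 5 = 22.
A3 applies: 22 + 3 = 25.
A4 applies: 25 − 1 = 24.
A5 applies (level before this adjustment is 24 ≥ 5, so +3): 24 + 3 = 27.
Final offense level: 27.
Level 27 falls in the 25-28 band.
Fine table: Level 25-28 → kr 155,000–kr 190,000.

kr 155,000–kr 190,000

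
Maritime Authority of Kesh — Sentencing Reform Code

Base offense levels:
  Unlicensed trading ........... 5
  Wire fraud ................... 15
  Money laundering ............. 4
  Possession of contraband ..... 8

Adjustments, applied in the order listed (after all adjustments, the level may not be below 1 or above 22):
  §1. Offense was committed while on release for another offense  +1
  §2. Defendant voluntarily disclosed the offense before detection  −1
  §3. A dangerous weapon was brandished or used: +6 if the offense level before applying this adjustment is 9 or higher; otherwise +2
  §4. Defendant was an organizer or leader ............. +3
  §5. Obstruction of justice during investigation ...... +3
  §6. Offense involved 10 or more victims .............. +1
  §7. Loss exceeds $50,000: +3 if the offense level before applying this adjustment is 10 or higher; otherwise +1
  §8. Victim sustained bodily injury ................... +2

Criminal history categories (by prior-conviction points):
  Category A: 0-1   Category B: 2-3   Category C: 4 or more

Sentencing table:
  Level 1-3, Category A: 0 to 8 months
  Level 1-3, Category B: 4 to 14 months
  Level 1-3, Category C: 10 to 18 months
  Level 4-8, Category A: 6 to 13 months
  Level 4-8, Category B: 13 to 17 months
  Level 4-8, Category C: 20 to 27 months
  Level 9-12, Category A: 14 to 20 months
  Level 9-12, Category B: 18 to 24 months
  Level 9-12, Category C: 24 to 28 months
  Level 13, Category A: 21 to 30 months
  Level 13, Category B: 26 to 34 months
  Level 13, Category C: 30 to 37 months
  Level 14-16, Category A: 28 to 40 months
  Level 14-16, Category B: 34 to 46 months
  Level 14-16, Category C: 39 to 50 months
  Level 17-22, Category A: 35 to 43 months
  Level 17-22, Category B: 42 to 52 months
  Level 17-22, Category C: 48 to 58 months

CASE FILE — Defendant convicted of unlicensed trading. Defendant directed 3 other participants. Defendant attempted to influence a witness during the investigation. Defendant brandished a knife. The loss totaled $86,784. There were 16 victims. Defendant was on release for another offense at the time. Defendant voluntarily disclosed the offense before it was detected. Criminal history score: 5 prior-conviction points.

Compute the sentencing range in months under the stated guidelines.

48-58 months

Base offense level for unlicensed trading: 5.
§1 applies: 5 + 1 = 6.
§2 applies: 6 − 1 = 5.
§3 applies (level before this adjustment is 5 < 9, so +2): 5 + 2 = 7.
§4 applies: 7 + 3 = 10.
§5 applies: 10 + 3 = 13.
§6 applies: 13 + 1 = 14.
§7 applies (level before this adjustment is 14 ≥ 10, so +3): 14 + 3 = 17.
§8 does not apply.
Final offense level: 17.
Criminal history: 5 prior points → Category C (4+).
Level 17 falls in the 17-22 band.
Grid: Level 17-22 × Category C = 48-58 months.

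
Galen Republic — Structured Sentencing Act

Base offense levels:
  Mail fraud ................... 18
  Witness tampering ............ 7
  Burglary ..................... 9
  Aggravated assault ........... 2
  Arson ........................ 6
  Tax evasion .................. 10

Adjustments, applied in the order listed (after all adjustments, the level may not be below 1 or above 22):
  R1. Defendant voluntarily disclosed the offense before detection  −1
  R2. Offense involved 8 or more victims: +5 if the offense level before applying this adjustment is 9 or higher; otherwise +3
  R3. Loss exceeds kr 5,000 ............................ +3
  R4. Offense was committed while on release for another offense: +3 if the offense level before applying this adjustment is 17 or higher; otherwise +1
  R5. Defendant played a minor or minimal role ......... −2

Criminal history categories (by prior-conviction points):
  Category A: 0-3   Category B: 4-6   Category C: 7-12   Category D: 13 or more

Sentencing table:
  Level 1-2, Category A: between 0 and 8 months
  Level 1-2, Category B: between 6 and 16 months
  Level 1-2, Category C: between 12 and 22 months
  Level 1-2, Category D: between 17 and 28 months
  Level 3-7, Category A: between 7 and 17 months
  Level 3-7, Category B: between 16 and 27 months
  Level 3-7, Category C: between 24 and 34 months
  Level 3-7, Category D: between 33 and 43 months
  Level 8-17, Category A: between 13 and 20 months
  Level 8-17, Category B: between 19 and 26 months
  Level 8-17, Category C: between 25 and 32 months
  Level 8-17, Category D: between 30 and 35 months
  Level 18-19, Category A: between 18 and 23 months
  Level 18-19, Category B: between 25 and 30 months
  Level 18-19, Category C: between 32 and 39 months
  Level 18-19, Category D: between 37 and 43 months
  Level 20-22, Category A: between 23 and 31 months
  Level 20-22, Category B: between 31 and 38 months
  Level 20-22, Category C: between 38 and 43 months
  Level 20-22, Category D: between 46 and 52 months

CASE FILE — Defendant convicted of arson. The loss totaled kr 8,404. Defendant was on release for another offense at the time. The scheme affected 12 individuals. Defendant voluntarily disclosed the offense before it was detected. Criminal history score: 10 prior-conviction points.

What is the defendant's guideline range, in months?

Base offense level for arson: 6.
R1 applies: 6 − 1 = 5.
R2 applies (level before this adjustment is 5 < 9, so +3): 5 + 3 = 8.
R3 applies: 8 + 3 = 11.
R4 applies (level before this adjustment is 11 < 17, so +1): 11 + 1 = 12.
Final offense level: 12.
Criminal history: 10 prior points → Category C (7-12).
Level 12 falls in the 8-17 band.
Grid: Level 8-17 × Category C = 25-32 months.

25-32 months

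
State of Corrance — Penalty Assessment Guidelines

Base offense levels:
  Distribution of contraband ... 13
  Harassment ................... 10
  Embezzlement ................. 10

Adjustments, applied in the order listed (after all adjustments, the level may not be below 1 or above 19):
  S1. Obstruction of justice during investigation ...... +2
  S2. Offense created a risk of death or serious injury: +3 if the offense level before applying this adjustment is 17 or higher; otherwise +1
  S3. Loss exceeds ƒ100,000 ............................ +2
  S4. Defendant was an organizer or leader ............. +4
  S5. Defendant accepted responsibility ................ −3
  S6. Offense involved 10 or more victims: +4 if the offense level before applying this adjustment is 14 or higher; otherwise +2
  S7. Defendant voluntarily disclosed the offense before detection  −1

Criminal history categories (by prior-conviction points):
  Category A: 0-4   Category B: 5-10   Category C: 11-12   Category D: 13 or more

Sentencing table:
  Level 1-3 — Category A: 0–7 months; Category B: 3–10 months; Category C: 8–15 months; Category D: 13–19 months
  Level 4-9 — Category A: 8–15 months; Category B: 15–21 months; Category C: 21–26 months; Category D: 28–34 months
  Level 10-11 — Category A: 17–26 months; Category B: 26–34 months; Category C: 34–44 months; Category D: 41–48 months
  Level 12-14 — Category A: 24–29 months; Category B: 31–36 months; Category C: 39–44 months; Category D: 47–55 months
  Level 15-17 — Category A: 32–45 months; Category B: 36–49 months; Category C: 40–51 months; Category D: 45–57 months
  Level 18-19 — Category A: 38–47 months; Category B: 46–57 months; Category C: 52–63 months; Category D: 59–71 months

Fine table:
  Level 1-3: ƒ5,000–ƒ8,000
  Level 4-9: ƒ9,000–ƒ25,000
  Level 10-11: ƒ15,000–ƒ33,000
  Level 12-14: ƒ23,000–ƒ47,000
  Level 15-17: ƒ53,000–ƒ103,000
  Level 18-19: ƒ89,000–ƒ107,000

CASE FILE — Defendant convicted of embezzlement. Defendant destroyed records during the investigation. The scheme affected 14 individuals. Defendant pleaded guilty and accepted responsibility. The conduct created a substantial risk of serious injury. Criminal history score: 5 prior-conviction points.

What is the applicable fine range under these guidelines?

ƒ23,000–ƒ47,000

Base offense level for embezzlement: 10.
S1 applies: 10 + 2 = 12.
S2 applies (level before this adjustment is 12 < 17, so +1): 12 + 1 = 13.
S3 does not apply.
S4 does not apply.
S5 applies: 13 − 3 = 10.
S6 applies (level before this adjustment is 10 < 14, so +2): 10 + 2 = 12.
Final offense level: 12.
Level 12 falls in the 12-14 band.
Fine table: Level 12-14 → ƒ23,000–ƒ47,000.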